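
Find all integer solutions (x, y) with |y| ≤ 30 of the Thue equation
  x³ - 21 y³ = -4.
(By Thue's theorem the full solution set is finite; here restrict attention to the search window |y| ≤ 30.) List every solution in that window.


The equation is x³ - 21y³ = -4. For fixed y, x³ = 21·y³ − 4, so a solution requires the RHS to be a perfect cube.
Strategy: iterate y from -30 to 30, compute RHS = 21·y³ − 4, and check whether it is a (positive or negative) perfect cube.
Check small values of y:
  y = 0: RHS = -4 is not a perfect cube.
  y = 1: RHS = 17 is not a perfect cube.
  y = -1: RHS = -25 is not a perfect cube.
  y = 2: RHS = 164 is not a perfect cube.
  y = -2: RHS = -172 is not a perfect cube.
  y = 3: RHS = 563 is not a perfect cube.
  y = -3: RHS = -571 is not a perfect cube.
Continuing the search up to |y| = 30 finds no solutions either.
No (x, y) in the scanned range satisfies the equation.

No integer solutions with |y| ≤ 30.


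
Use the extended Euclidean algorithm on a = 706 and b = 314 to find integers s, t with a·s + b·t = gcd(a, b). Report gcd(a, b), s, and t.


Euclidean algorithm on (706, 314) — divide until remainder is 0:
  706 = 2 · 314 + 78
  314 = 4 · 78 + 2
  78 = 39 · 2 + 0
gcd(706, 314) = 2.
Track Bezout coefficients alongside the remainders: start with r₀ = 706 = a·1 + b·0 (s = 1, t = 0) and r₁ = 314 = a·0 + b·1 (s = 0, t = 1); each new remainder r_{k+1} = r_{k-1} − q_k·r_k inherits s_{k+1} = s_{k-1} − q_k·s_k, t_{k+1} = t_{k-1} − q_k·t_k, so r_k = a·s_k + b·t_k at every step:
  q = 2: r = 78, s = 1 − 2·0 = 1, t = 0 − 2·1 = -2  (check: 706·1 + 314·(-2) = 78)
  q = 4: r = 2, s = 0 − 4·1 = -4, t = 1 − 4·(-2) = 9  (check: 706·(-4) + 314·9 = 2)
The row with r = 2 (the gcd) gives the Bezout coefficients s = -4, t = 9.
Result: 706 · (-4) + 314 · (9) = 2.

gcd(706, 314) = 2; s = -4, t = 9 (check: 706·(-4) + 314·9 = 2).


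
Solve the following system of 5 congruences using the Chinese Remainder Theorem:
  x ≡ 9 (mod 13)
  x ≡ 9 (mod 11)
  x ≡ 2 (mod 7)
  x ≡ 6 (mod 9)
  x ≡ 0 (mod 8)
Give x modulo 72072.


Product of moduli M = 13 · 11 · 7 · 9 · 8 = 72072.
Merge one congruence at a time:
  Start: x ≡ 9 (mod 13).
  Combine with x ≡ 9 (mod 11); new modulus lcm = 143.
    Write x = 9 + 13·t and substitute into x ≡ 9 (mod 11): 13·t ≡ 9 − 9 = 0 (mod 11).
    Reduce coefficients mod 11: 2·t ≡ 0 (mod 11).
    The inverse of 2 mod 11 is 6 (since 2·6 = 12 = 1·11 + 1), so t ≡ 6·0 = 0 ≡ 0 (mod 11).
    Then x = 9 + 13·0 = 9, valid modulo lcm(13, 11) = 143: x ≡ 9 (mod 143).
  Combine with x ≡ 2 (mod 7); new modulus lcm = 1001.
    Write x = 9 + 143·t and substitute into x ≡ 2 (mod 7): 143·t ≡ 2 − 9 = -7 (mod 7).
    Reduce coefficients mod 7: 3·t ≡ 0 (mod 7).
    The inverse of 3 mod 7 is 5 (since 3·5 = 15 = 2·7 + 1), so t ≡ 5·0 = 0 ≡ 0 (mod 7).
    Then x = 9 + 143·0 = 9, valid modulo lcm(143, 7) = 1001: x ≡ 9 (mod 1001).
  Combine with x ≡ 6 (mod 9); new modulus lcm = 9009.
    Write x = 9 + 1001·t and substitute into x ≡ 6 (mod 9): 1001·t ≡ 6 − 9 = -3 (mod 9).
    Reduce coefficients mod 9: 2·t ≡ 6 (mod 9).
    The inverse of 2 mod 9 is 5 (since 2·5 = 10 = 1·9 + 1), so t ≡ 5·6 = 30 ≡ 3 (mod 9).
    Then x = 9 + 1001·3 = 3012, valid modulo lcm(1001, 9) = 9009: x ≡ 3012 (mod 9009).
  Combine with x ≡ 0 (mod 8); new modulus lcm = 72072.
    Write x = 3012 + 9009·t and substitute into x ≡ 0 (mod 8): 9009·t ≡ 0 − 3012 = -3012 (mod 8).
    Reduce coefficients mod 8: 1·t ≡ 4 (mod 8).
    So t ≡ 4 (mod 8).
    Then x = 3012 + 9009·4 = 39048, valid modulo lcm(9009, 8) = 72072: x ≡ 39048 (mod 72072).
Verify against each original: 39048 mod 13 = 9, 39048 mod 11 = 9, 39048 mod 7 = 2, 39048 mod 9 = 6, 39048 mod 8 = 0.

x ≡ 39048 (mod 72072).


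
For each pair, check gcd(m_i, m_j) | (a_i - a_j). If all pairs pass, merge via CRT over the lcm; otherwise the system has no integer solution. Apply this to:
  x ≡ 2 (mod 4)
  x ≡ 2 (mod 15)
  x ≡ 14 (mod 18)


Moduli 4, 15, 18 are not pairwise coprime, so CRT works modulo lcm(m_i) when all pairwise compatibility conditions hold.
Pairwise compatibility: gcd(m_i, m_j) must divide a_i - a_j for every pair.
Merge one congruence at a time:
  Start: x ≡ 2 (mod 4).
  Combine with x ≡ 2 (mod 15): gcd(4, 15) = 1; 2 - 2 = 0, which IS divisible by 1, so compatible.
    Write x = 2 + 4·t and substitute into x ≡ 2 (mod 15): 4·t ≡ 2 − 2 = 0 (mod 15).
    The inverse of 4 mod 15 is 4 (since 4·4 = 16 = 1·15 + 1), so t ≡ 4·0 = 0 ≡ 0 (mod 15).
    Then x = 2 + 4·0 = 2, valid modulo lcm(4, 15) = 60: x ≡ 2 (mod 60).
  Combine with x ≡ 14 (mod 18): gcd(60, 18) = 6; 14 - 2 = 12, which IS divisible by 6, so compatible.
    Write x = 2 + 60·t and substitute into x ≡ 14 (mod 18): 60·t ≡ 14 − 2 = 12 (mod 18).
    Divide the congruence (and modulus) by g = 6: 10·t ≡ 2 (mod 3).
    Reduce coefficients mod 3: 1·t ≡ 2 (mod 3).
    So t ≡ 2 (mod 3).
    Then x = 2 + 60·2 = 122, valid modulo lcm(60, 18) = 180: x ≡ 122 (mod 180).
Verify: 122 mod 4 = 2, 122 mod 15 = 2, 122 mod 18 = 14.

x ≡ 122 (mod 180).


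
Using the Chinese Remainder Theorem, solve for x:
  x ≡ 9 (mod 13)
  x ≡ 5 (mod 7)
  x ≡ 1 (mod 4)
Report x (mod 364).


Moduli 13, 7, 4 are pairwise coprime; by CRT there is a unique solution modulo M = 13 · 7 · 4 = 364.
Solve pairwise, accumulating the modulus:
  Start with x ≡ 9 (mod 13).
  Combine with x ≡ 5 (mod 7): since gcd(13, 7) = 1, we get a unique residue mod 91.
    Write x = 9 + 13·t and substitute into x ≡ 5 (mod 7): 13·t ≡ 5 − 9 = -4 (mod 7).
    Reduce coefficients mod 7: 6·t ≡ 3 (mod 7).
    The inverse of 6 mod 7 is 6 (since 6·6 = 36 = 5·7 + 1), so t ≡ 6·3 = 18 ≡ 4 (mod 7).
    Then x = 9 + 13·4 = 61, valid modulo lcm(13, 7) = 91: x ≡ 61 (mod 91).
  Combine with x ≡ 1 (mod 4): since gcd(91, 4) = 1, we get a unique residue mod 364.
    Write x = 61 + 91·t and substitute into x ≡ 1 (mod 4): 91·t ≡ 1 − 61 = -60 (mod 4).
    Reduce coefficients mod 4: 3·t ≡ 0 (mod 4).
    The inverse of 3 mod 4 is 3 (since 3·3 = 9 = 2·4 + 1), so t ≡ 3·0 = 0 ≡ 0 (mod 4).
    Then x = 61 + 91·0 = 61, valid modulo lcm(91, 4) = 364: x ≡ 61 (mod 364).
Verify: 61 mod 13 = 9 ✓, 61 mod 7 = 5 ✓, 61 mod 4 = 1 ✓.

x ≡ 61 (mod 364).


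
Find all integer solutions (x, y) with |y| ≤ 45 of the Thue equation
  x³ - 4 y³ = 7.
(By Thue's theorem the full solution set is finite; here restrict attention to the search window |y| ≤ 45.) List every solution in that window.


The equation is x³ - 4y³ = 7. For fixed y, x³ = 4·y³ + 7, so a solution requires the RHS to be a perfect cube.
Strategy: iterate y from -45 to 45, compute RHS = 4·y³ + 7, and check whether it is a (positive or negative) perfect cube.
Check small values of y:
  y = 0: RHS = 7 is not a perfect cube.
  y = 1: RHS = 11 is not a perfect cube.
  y = -1: RHS = 3 is not a perfect cube.
  y = 2: RHS = 39 is not a perfect cube.
  y = -2: RHS = -25 is not a perfect cube.
  y = 3: RHS = 115 is not a perfect cube.
  y = -3: RHS = -101 is not a perfect cube.
Continuing the search up to |y| = 45 finds no solutions either.
No (x, y) in the scanned range satisfies the equation.

No integer solutions with |y| ≤ 45.


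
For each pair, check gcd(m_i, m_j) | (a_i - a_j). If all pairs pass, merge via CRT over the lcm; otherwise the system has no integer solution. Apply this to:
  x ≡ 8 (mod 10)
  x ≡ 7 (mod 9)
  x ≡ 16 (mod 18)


Moduli 10, 9, 18 are not pairwise coprime, so CRT works modulo lcm(m_i) when all pairwise compatibility conditions hold.
Pairwise compatibility: gcd(m_i, m_j) must divide a_i - a_j for every pair.
Merge one congruence at a time:
  Start: x ≡ 8 (mod 10).
  Combine with x ≡ 7 (mod 9): gcd(10, 9) = 1; 7 - 8 = -1, which IS divisible by 1, so compatible.
    Write x = 8 + 10·t and substitute into x ≡ 7 (mod 9): 10·t ≡ 7 − 8 = -1 (mod 9).
    Reduce coefficients mod 9: 1·t ≡ 8 (mod 9).
    So t ≡ 8 (mod 9).
    Then x = 8 + 10·8 = 88, valid modulo lcm(10, 9) = 90: x ≡ 88 (mod 90).
  Combine with x ≡ 16 (mod 18): gcd(90, 18) = 18; 16 - 88 = -72, which IS divisible by 18, so compatible.
    Write x = 88 + 90·t and substitute into x ≡ 16 (mod 18): 90·t ≡ 16 − 88 = -72 (mod 18).
    Divide the congruence (and modulus) by g = 18: 5·t ≡ -4 (mod 1).
    Modulo 1 every t works; take t = 0.
    Then x = 88 + 90·0 = 88, valid modulo lcm(90, 18) = 90: x ≡ 88 (mod 90).
Verify: 88 mod 10 = 8, 88 mod 9 = 7, 88 mod 18 = 16.

x ≡ 88 (mod 90).


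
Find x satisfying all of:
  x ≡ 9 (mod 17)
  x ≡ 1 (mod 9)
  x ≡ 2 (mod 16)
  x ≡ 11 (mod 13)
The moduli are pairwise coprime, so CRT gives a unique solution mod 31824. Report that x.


Product of moduli M = 17 · 9 · 16 · 13 = 31824.
Merge one congruence at a time:
  Start: x ≡ 9 (mod 17).
  Combine with x ≡ 1 (mod 9); new modulus lcm = 153.
    Write x = 9 + 17·t and substitute into x ≡ 1 (mod 9): 17·t ≡ 1 − 9 = -8 (mod 9).
    Reduce coefficients mod 9: 8·t ≡ 1 (mod 9).
    The inverse of 8 mod 9 is 8 (since 8·8 = 64 = 7·9 + 1), so t ≡ 8·1 = 8 ≡ 8 (mod 9).
    Then x = 9 + 17·8 = 145, valid modulo lcm(17, 9) = 153: x ≡ 145 (mod 153).
  Combine with x ≡ 2 (mod 16); new modulus lcm = 2448.
    Write x = 145 + 153·t and substitute into x ≡ 2 (mod 16): 153·t ≡ 2 − 145 = -143 (mod 16).
    Reduce coefficients mod 16: 9·t ≡ 1 (mod 16).
    The inverse of 9 mod 16 is 9 (since 9·9 = 81 = 5·16 + 1), so t ≡ 9·1 = 9 ≡ 9 (mod 16).
    Then x = 145 + 153·9 = 1522, valid modulo lcm(153, 16) = 2448: x ≡ 1522 (mod 2448).
  Combine with x ≡ 11 (mod 13); new modulus lcm = 31824.
    Write x = 1522 + 2448·t and substitute into x ≡ 11 (mod 13): 2448·t ≡ 11 − 1522 = -1511 (mod 13).
    Reduce coefficients mod 13: 4·t ≡ 10 (mod 13).
    The inverse of 4 mod 13 is 10 (since 4·10 = 40 = 3·13 + 1), so t ≡ 10·10 = 100 ≡ 9 (mod 13).
    Then x = 1522 + 2448·9 = 23554, valid modulo lcm(2448, 13) = 31824: x ≡ 23554 (mod 31824).
Verify against each original: 23554 mod 17 = 9, 23554 mod 9 = 1, 23554 mod 16 = 2, 23554 mod 13 = 11.

x ≡ 23554 (mod 31824).


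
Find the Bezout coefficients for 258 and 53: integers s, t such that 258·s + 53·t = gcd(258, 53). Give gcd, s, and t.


Euclidean algorithm on (258, 53) — divide until remainder is 0:
  258 = 4 · 53 + 46
  53 = 1 · 46 + 7
  46 = 6 · 7 + 4
  7 = 1 · 4 + 3
  4 = 1 · 3 + 1
  3 = 3 · 1 + 0
gcd(258, 53) = 1.
Track Bezout coefficients alongside the remainders: start with r₀ = 258 = a·1 + b·0 (s = 1, t = 0) and r₁ = 53 = a·0 + b·1 (s = 0, t = 1); each new remainder r_{k+1} = r_{k-1} − q_k·r_k inherits s_{k+1} = s_{k-1} − q_k·s_k, t_{k+1} = t_{k-1} − q_k·t_k, so r_k = a·s_k + b·t_k at every step:
  q = 4: r = 46, s = 1 − 4·0 = 1, t = 0 − 4·1 = -4  (check: 258·1 + 53·(-4) = 46)
  q = 1: r = 7, s = 0 − 1·1 = -1, t = 1 − 1·(-4) = 5  (check: 258·(-1) + 53·5 = 7)
  q = 6: r = 4, s = 1 − 6·(-1) = 7, t = -4 − 6·5 = -34  (check: 258·7 + 53·(-34) = 4)
  q = 1: r = 3, s = -1 − 1·7 = -8, t = 5 − 1·(-34) = 39  (check: 258·(-8) + 53·39 = 3)
  q = 1: r = 1, s = 7 − 1·(-8) = 15, t = -34 − 1·39 = -73  (check: 258·15 + 53·(-73) = 1)
The row with r = 1 (the gcd) gives the Bezout coefficients s = 15, t = -73.
Result: 258 · (15) + 53 · (-73) = 1.

gcd(258, 53) = 1; s = 15, t = -73 (check: 258·15 + 53·(-73) = 1).


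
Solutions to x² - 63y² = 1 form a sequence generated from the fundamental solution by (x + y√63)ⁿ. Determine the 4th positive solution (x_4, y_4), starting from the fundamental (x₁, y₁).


Step 1: Find the fundamental solution (x₁, y₁) of x² - 63y² = 1.
  Expand √63 as a continued fraction. a₀ = ⌊√63⌋ = 7; iterate m_{k+1} = d_k·a_k − m_k, d_{k+1} = (63 − m_{k+1}²)/d_k, a_{k+1} = ⌊(a₀ + m_{k+1})/d_{k+1}⌋ (starting m₀ = 0, d₀ = 1), with convergents p_k = a_k·p_{k-1} + p_{k-2}, q_k = a_k·q_{k-1} + q_{k-2} (p₋₁ = 1, q₋₁ = 0):
  k = 0: a₀ = 7; p₀/q₀ = 7/1; p₀² − 63·q₀² = 49 − 63 = -14.
  k = 1: m = 7, d = 14, a = ⌊(7 + 7)/14⌋ = 1; p/q = (1·7 + 1)/(1·1 + 0) = 8/1; p² − 63·q² = 64 − 63 = 1.
  The first convergent with p² − 63·q² = 1 gives the fundamental solution (x₁, y₁) = (8, 1).
Step 2: Apply the recurrence (x_{n+1}, y_{n+1}) = (x₁x_n + 63y₁y_n, x₁y_n + y₁x_n) repeatedly.
  From (x_1, y_1) = (8, 1): x_2 = 8·8 + 63·1·1 = 127; y_2 = 8·1 + 1·8 = 16.
  From (x_2, y_2) = (127, 16): x_3 = 8·127 + 63·1·16 = 2024; y_3 = 8·16 + 1·127 = 255.
  From (x_3, y_3) = (2024, 255): x_4 = 8·2024 + 63·1·255 = 32257; y_4 = 8·255 + 1·2024 = 4064.
Step 3: Verify x_4² - 63·y_4² = 1040514049 - 1040514048 = 1 (should be 1). ✓

(x_1, y_1) = (8, 1); (x_4, y_4) = (32257, 4064).


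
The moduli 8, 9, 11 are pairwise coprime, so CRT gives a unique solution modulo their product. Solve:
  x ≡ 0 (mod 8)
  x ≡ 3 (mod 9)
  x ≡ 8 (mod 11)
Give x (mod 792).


Moduli 8, 9, 11 are pairwise coprime; by CRT there is a unique solution modulo M = 8 · 9 · 11 = 792.
Solve pairwise, accumulating the modulus:
  Start with x ≡ 0 (mod 8).
  Combine with x ≡ 3 (mod 9): since gcd(8, 9) = 1, we get a unique residue mod 72.
    Write x = 0 + 8·t and substitute into x ≡ 3 (mod 9): 8·t ≡ 3 − 0 = 3 (mod 9).
    The inverse of 8 mod 9 is 8 (since 8·8 = 64 = 7·9 + 1), so t ≡ 8·3 = 24 ≡ 6 (mod 9).
    Then x = 0 + 8·6 = 48, valid modulo lcm(8, 9) = 72: x ≡ 48 (mod 72).
  Combine with x ≡ 8 (mod 11): since gcd(72, 11) = 1, we get a unique residue mod 792.
    Write x = 48 + 72·t and substitute into x ≡ 8 (mod 11): 72·t ≡ 8 − 48 = -40 (mod 11).
    Reduce coefficients mod 11: 6·t ≡ 4 (mod 11).
    The inverse of 6 mod 11 is 2 (since 6·2 = 12 = 1·11 + 1), so t ≡ 2·4 = 8 ≡ 8 (mod 11).
    Then x = 48 + 72·8 = 624, valid modulo lcm(72, 11) = 792: x ≡ 624 (mod 792).
Verify: 624 mod 8 = 0 ✓, 624 mod 9 = 3 ✓, 624 mod 11 = 8 ✓.

x ≡ 624 (mod 792).


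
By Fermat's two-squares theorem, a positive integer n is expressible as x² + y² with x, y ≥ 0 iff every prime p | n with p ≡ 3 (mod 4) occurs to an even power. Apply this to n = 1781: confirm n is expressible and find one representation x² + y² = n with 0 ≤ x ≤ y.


Step 1: Factor n = 1781 = 13 · 137.
Step 2: Check the mod-4 condition on each prime factor: 13 ≡ 1 (mod 4), exponent 1; 137 ≡ 1 (mod 4), exponent 1.
All primes ≡ 3 (mod 4) appear to even exponent (or don't appear), so by the two-squares theorem n IS expressible as a sum of two squares.
Step 3: Build a representation. Here n = 13 · 137 is a product of primes ≡ 1 (mod 4). Each prime p ≡ 1 (mod 4) is itself a sum of two squares; find a² by testing p − a² for a perfect square:
  13: 13 − 1² = 12, 13 − 2² = 9 = 3² ⇒ 13 = 2² + 3².
  137: 137 − 1² = 136, 137 − 2² = 133, 137 − 3² = 128, 137 − 4² = 121 = 11² ⇒ 137 = 4² + 11².
  Combine using the Brahmagupta–Fibonacci identity (a² + b²)(c² + d²) = (ac − bd)² + (ad + bc)² = (ac + bd)² + (ad − bc)²:
  13 · 137 = 1781: from (2² + 3²)(4² + 11²), take (2·4 − 3·11, 2·11 + 3·4) = (8 − 33, 22 + 12) = (-25, 34); dropping signs (only squares matter) gives (25, 34); check 25² + 34² = 625 + 1156 = 1781 ✓.
Step 4: Order so x ≤ y and verify: 25² + 34² = 625 + 1156 = 1781 = n. ✓

n = 1781 = 25² + 34² (one valid representation with x ≤ y).


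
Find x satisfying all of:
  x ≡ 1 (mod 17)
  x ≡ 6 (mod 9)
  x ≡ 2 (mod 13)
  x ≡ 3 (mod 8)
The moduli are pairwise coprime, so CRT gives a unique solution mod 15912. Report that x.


Product of moduli M = 17 · 9 · 13 · 8 = 15912.
Merge one congruence at a time:
  Start: x ≡ 1 (mod 17).
  Combine with x ≡ 6 (mod 9); new modulus lcm = 153.
    Write x = 1 + 17·t and substitute into x ≡ 6 (mod 9): 17·t ≡ 6 − 1 = 5 (mod 9).
    Reduce coefficients mod 9: 8·t ≡ 5 (mod 9).
    The inverse of 8 mod 9 is 8 (since 8·8 = 64 = 7·9 + 1), so t ≡ 8·5 = 40 ≡ 4 (mod 9).
    Then x = 1 + 17·4 = 69, valid modulo lcm(17, 9) = 153: x ≡ 69 (mod 153).
  Combine with x ≡ 2 (mod 13); new modulus lcm = 1989.
    Write x = 69 + 153·t and substitute into x ≡ 2 (mod 13): 153·t ≡ 2 − 69 = -67 (mod 13).
    Reduce coefficients mod 13: 10·t ≡ 11 (mod 13).
    The inverse of 10 mod 13 is 4 (since 10·4 = 40 = 3·13 + 1), so t ≡ 4·11 = 44 ≡ 5 (mod 13).
    Then x = 69 + 153·5 = 834, valid modulo lcm(153, 13) = 1989: x ≡ 834 (mod 1989).
  Combine with x ≡ 3 (mod 8); new modulus lcm = 15912.
    Write x = 834 + 1989·t and substitute into x ≡ 3 (mod 8): 1989·t ≡ 3 − 834 = -831 (mod 8).
    Reduce coefficients mod 8: 5·t ≡ 1 (mod 8).
    The inverse of 5 mod 8 is 5 (since 5·5 = 25 = 3·8 + 1), so t ≡ 5·1 = 5 ≡ 5 (mod 8).
    Then x = 834 + 1989·5 = 10779, valid modulo lcm(1989, 8) = 15912: x ≡ 10779 (mod 15912).
Verify against each original: 10779 mod 17 = 1, 10779 mod 9 = 6, 10779 mod 13 = 2, 10779 mod 8 = 3.

x ≡ 10779 (mod 15912).


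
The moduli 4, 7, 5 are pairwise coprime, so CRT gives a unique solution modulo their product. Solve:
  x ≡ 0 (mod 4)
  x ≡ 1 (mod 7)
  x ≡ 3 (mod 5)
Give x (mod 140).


Moduli 4, 7, 5 are pairwise coprime; by CRT there is a unique solution modulo M = 4 · 7 · 5 = 140.
Solve pairwise, accumulating the modulus:
  Start with x ≡ 0 (mod 4).
  Combine with x ≡ 1 (mod 7): since gcd(4, 7) = 1, we get a unique residue mod 28.
    Write x = 0 + 4·t and substitute into x ≡ 1 (mod 7): 4·t ≡ 1 − 0 = 1 (mod 7).
    The inverse of 4 mod 7 is 2 (since 4·2 = 8 = 1·7 + 1), so t ≡ 2·1 = 2 ≡ 2 (mod 7).
    Then x = 0 + 4·2 = 8, valid modulo lcm(4, 7) = 28: x ≡ 8 (mod 28).
  Combine with x ≡ 3 (mod 5): since gcd(28, 5) = 1, we get a unique residue mod 140.
    Write x = 8 + 28·t and substitute into x ≡ 3 (mod 5): 28·t ≡ 3 − 8 = -5 (mod 5).
    Reduce coefficients mod 5: 3·t ≡ 0 (mod 5).
    The inverse of 3 mod 5 is 2 (since 3·2 = 6 = 1·5 + 1), so t ≡ 2·0 = 0 ≡ 0 (mod 5).
    Then x = 8 + 28·0 = 8, valid modulo lcm(28, 5) = 140: x ≡ 8 (mod 140).
Verify: 8 mod 4 = 0 ✓, 8 mod 7 = 1 ✓, 8 mod 5 = 3 ✓.

x ≡ 8 (mod 140).


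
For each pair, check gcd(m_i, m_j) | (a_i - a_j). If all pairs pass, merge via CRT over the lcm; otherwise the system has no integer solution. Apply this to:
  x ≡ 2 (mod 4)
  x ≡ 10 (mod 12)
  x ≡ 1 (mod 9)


Moduli 4, 12, 9 are not pairwise coprime, so CRT works modulo lcm(m_i) when all pairwise compatibility conditions hold.
Pairwise compatibility: gcd(m_i, m_j) must divide a_i - a_j for every pair.
Merge one congruence at a time:
  Start: x ≡ 2 (mod 4).
  Combine with x ≡ 10 (mod 12): gcd(4, 12) = 4; 10 - 2 = 8, which IS divisible by 4, so compatible.
    Write x = 2 + 4·t and substitute into x ≡ 10 (mod 12): 4·t ≡ 10 − 2 = 8 (mod 12).
    Divide the congruence (and modulus) by g = 4: 1·t ≡ 2 (mod 3).
    So t ≡ 2 (mod 3).
    Then x = 2 + 4·2 = 10, valid modulo lcm(4, 12) = 12: x ≡ 10 (mod 12).
  Combine with x ≡ 1 (mod 9): gcd(12, 9) = 3; 1 - 10 = -9, which IS divisible by 3, so compatible.
    Write x = 10 + 12·t and substitute into x ≡ 1 (mod 9): 12·t ≡ 1 − 10 = -9 (mod 9).
    Divide the congruence (and modulus) by g = 3: 4·t ≡ -3 (mod 3).
    Reduce coefficients mod 3: 1·t ≡ 0 (mod 3).
    So t ≡ 0 (mod 3).
    Then x = 10 + 12·0 = 10, valid modulo lcm(12, 9) = 36: x ≡ 10 (mod 36).
Verify: 10 mod 4 = 2, 10 mod 12 = 10, 10 mod 9 = 1.

x ≡ 10 (mod 36).


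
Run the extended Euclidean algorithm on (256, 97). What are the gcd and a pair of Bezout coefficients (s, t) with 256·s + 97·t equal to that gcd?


Euclidean algorithm on (256, 97) — divide until remainder is 0:
  256 = 2 · 97 + 62
  97 = 1 · 62 + 35
  62 = 1 · 35 + 27
  35 = 1 · 27 + 8
  27 = 3 · 8 + 3
  8 = 2 · 3 + 2
  3 = 1 · 2 + 1
  2 = 2 · 1 + 0
gcd(256, 97) = 1.
Track Bezout coefficients alongside the remainders: start with r₀ = 256 = a·1 + b·0 (s = 1, t = 0) and r₁ = 97 = a·0 + b·1 (s = 0, t = 1); each new remainder r_{k+1} = r_{k-1} − q_k·r_k inherits s_{k+1} = s_{k-1} − q_k·s_k, t_{k+1} = t_{k-1} − q_k·t_k, so r_k = a·s_k + b·t_k at every step:
  q = 2: r = 62, s = 1 − 2·0 = 1, t = 0 − 2·1 = -2  (check: 256·1 + 97·(-2) = 62)
  q = 1: r = 35, s = 0 − 1·1 = -1, t = 1 − 1·(-2) = 3  (check: 256·(-1) + 97·3 = 35)
  q = 1: r = 27, s = 1 − 1·(-1) = 2, t = -2 − 1·3 = -5  (check: 256·2 + 97·(-5) = 27)
  q = 1: r = 8, s = -1 − 1·2 = -3, t = 3 − 1·(-5) = 8  (check: 256·(-3) + 97·8 = 8)
  q = 3: r = 3, s = 2 − 3·(-3) = 11, t = -5 − 3·8 = -29  (check: 256·11 + 97·(-29) = 3)
  q = 2: r = 2, s = -3 − 2·11 = -25, t = 8 − 2·(-29) = 66  (check: 256·(-25) + 97·66 = 2)
  q = 1: r = 1, s = 11 − 1·(-25) = 36, t = -29 − 1·66 = -95  (check: 256·36 + 97·(-95) = 1)
The row with r = 1 (the gcd) gives the Bezout coefficients s = 36, t = -95.
Result: 256 · (36) + 97 · (-95) = 1.

gcd(256, 97) = 1; s = 36, t = -95 (check: 256·36 + 97·(-95) = 1).


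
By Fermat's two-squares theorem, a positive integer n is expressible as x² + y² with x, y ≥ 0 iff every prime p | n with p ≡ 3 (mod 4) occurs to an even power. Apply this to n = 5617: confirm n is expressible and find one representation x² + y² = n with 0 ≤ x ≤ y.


Step 1: Factor n = 5617 = 41 · 137.
Step 2: Check the mod-4 condition on each prime factor: 41 ≡ 1 (mod 4), exponent 1; 137 ≡ 1 (mod 4), exponent 1.
All primes ≡ 3 (mod 4) appear to even exponent (or don't appear), so by the two-squares theorem n IS expressible as a sum of two squares.
Step 3: Build a representation. Here n = 41 · 137 is a product of primes ≡ 1 (mod 4). Each prime p ≡ 1 (mod 4) is itself a sum of two squares; find a² by testing p − a² for a perfect square:
  41: 41 − 1² = 40, 41 − 2² = 37, 41 − 3² = 32, 41 − 4² = 25 = 5² ⇒ 41 = 4² + 5².
  137: 137 − 1² = 136, 137 − 2² = 133, 137 − 3² = 128, 137 − 4² = 121 = 11² ⇒ 137 = 4² + 11².
  Combine using the Brahmagupta–Fibonacci identity (a² + b²)(c² + d²) = (ac − bd)² + (ad + bc)² = (ac + bd)² + (ad − bc)²:
  41 · 137 = 5617: from (4² + 5²)(4² + 11²), take (4·4 − 5·11, 4·11 + 5·4) = (16 − 55, 44 + 20) = (-39, 64); dropping signs (only squares matter) gives (39, 64); check 39² + 64² = 1521 + 4096 = 5617 ✓.
Step 4: Order so x ≤ y and verify: 39² + 64² = 1521 + 4096 = 5617 = n. ✓

n = 5617 = 39² + 64² (one valid representation with x ≤ y).


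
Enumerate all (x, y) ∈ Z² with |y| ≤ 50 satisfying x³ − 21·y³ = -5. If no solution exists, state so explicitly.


The equation is x³ - 21y³ = -5. For fixed y, x³ = 21·y³ − 5, so a solution requires the RHS to be a perfect cube.
Strategy: iterate y from -50 to 50, compute RHS = 21·y³ − 5, and check whether it is a (positive or negative) perfect cube.
Check small values of y:
  y = 0: RHS = -5 is not a perfect cube.
  y = 1: RHS = 16 is not a perfect cube.
  y = -1: RHS = -26 is not a perfect cube.
  y = 2: RHS = 163 is not a perfect cube.
  y = -2: RHS = -173 is not a perfect cube.
  y = 3: RHS = 562 is not a perfect cube.
  y = -3: RHS = -572 is not a perfect cube.
Continuing the search up to |y| = 50 finds no solutions either.
No (x, y) in the scanned range satisfies the equation.

No integer solutions with |y| ≤ 50.


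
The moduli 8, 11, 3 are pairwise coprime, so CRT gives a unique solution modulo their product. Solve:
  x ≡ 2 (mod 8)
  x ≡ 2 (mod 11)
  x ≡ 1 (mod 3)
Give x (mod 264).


Moduli 8, 11, 3 are pairwise coprime; by CRT there is a unique solution modulo M = 8 · 11 · 3 = 264.
Solve pairwise, accumulating the modulus:
  Start with x ≡ 2 (mod 8).
  Combine with x ≡ 2 (mod 11): since gcd(8, 11) = 1, we get a unique residue mod 88.
    Write x = 2 + 8·t and substitute into x ≡ 2 (mod 11): 8·t ≡ 2 − 2 = 0 (mod 11).
    The inverse of 8 mod 11 is 7 (since 8·7 = 56 = 5·11 + 1), so t ≡ 7·0 = 0 ≡ 0 (mod 11).
    Then x = 2 + 8·0 = 2, valid modulo lcm(8, 11) = 88: x ≡ 2 (mod 88).
  Combine with x ≡ 1 (mod 3): since gcd(88, 3) = 1, we get a unique residue mod 264.
    Write x = 2 + 88·t and substitute into x ≡ 1 (mod 3): 88·t ≡ 1 − 2 = -1 (mod 3).
    Reduce coefficients mod 3: 1·t ≡ 2 (mod 3).
    So t ≡ 2 (mod 3).
    Then x = 2 + 88·2 = 178, valid modulo lcm(88, 3) = 264: x ≡ 178 (mod 264).
Verify: 178 mod 8 = 2 ✓, 178 mod 11 = 2 ✓, 178 mod 3 = 1 ✓.

x ≡ 178 (mod 264).


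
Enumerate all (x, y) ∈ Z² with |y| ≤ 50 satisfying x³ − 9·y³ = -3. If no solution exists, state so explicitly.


The equation is x³ - 9y³ = -3. For fixed y, x³ = 9·y³ − 3, so a solution requires the RHS to be a perfect cube.
Strategy: iterate y from -50 to 50, compute RHS = 9·y³ − 3, and check whether it is a (positive or negative) perfect cube.
Check small values of y:
  y = 0: RHS = -3 is not a perfect cube.
  y = 1: RHS = 6 is not a perfect cube.
  y = -1: RHS = -12 is not a perfect cube.
  y = 2: RHS = 69 is not a perfect cube.
  y = -2: RHS = -75 is not a perfect cube.
  y = 3: RHS = 240 is not a perfect cube.
  y = -3: RHS = -246 is not a perfect cube.
Continuing the search up to |y| = 50 finds no solutions either.
No (x, y) in the scanned range satisfies the equation.

No integer solutions with |y| ≤ 50.


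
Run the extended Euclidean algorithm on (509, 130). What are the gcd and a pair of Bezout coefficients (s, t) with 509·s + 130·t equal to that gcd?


Euclidean algorithm on (509, 130) — divide until remainder is 0:
  509 = 3 · 130 + 119
  130 = 1 · 119 + 11
  119 = 10 · 11 + 9
  11 = 1 · 9 + 2
  9 = 4 · 2 + 1
  2 = 2 · 1 + 0
gcd(509, 130) = 1.
Track Bezout coefficients alongside the remainders: start with r₀ = 509 = a·1 + b·0 (s = 1, t = 0) and r₁ = 130 = a·0 + b·1 (s = 0, t = 1); each new remainder r_{k+1} = r_{k-1} − q_k·r_k inherits s_{k+1} = s_{k-1} − q_k·s_k, t_{k+1} = t_{k-1} − q_k·t_k, so r_k = a·s_k + b·t_k at every step:
  q = 3: r = 119, s = 1 − 3·0 = 1, t = 0 − 3·1 = -3  (check: 509·1 + 130·(-3) = 119)
  q = 1: r = 11, s = 0 − 1·1 = -1, t = 1 − 1·(-3) = 4  (check: 509·(-1) + 130·4 = 11)
  q = 10: r = 9, s = 1 − 10·(-1) = 11, t = -3 − 10·4 = -43  (check: 509·11 + 130·(-43) = 9)
  q = 1: r = 2, s = -1 − 1·11 = -12, t = 4 − 1·(-43) = 47  (check: 509·(-12) + 130·47 = 2)
  q = 4: r = 1, s = 11 − 4·(-12) = 59, t = -43 − 4·47 = -231  (check: 509·59 + 130·(-231) = 1)
The row with r = 1 (the gcd) gives the Bezout coefficients s = 59, t = -231.
Result: 509 · (59) + 130 · (-231) = 1.

gcd(509, 130) = 1; s = 59, t = -231 (check: 509·59 + 130·(-231) = 1).


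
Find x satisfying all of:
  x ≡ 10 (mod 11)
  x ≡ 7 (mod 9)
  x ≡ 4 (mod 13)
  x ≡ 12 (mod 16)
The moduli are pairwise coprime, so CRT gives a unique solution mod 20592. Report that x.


Product of moduli M = 11 · 9 · 13 · 16 = 20592.
Merge one congruence at a time:
  Start: x ≡ 10 (mod 11).
  Combine with x ≡ 7 (mod 9); new modulus lcm = 99.
    Write x = 10 + 11·t and substitute into x ≡ 7 (mod 9): 11·t ≡ 7 − 10 = -3 (mod 9).
    Reduce coefficients mod 9: 2·t ≡ 6 (mod 9).
    The inverse of 2 mod 9 is 5 (since 2·5 = 10 = 1·9 + 1), so t ≡ 5·6 = 30 ≡ 3 (mod 9).
    Then x = 10 + 11·3 = 43, valid modulo lcm(11, 9) = 99: x ≡ 43 (mod 99).
  Combine with x ≡ 4 (mod 13); new modulus lcm = 1287.
    Write x = 43 + 99·t and substitute into x ≡ 4 (mod 13): 99·t ≡ 4 − 43 = -39 (mod 13).
    Reduce coefficients mod 13: 8·t ≡ 0 (mod 13).
    The inverse of 8 mod 13 is 5 (since 8·5 = 40 = 3·13 + 1), so t ≡ 5·0 = 0 ≡ 0 (mod 13).
    Then x = 43 + 99·0 = 43, valid modulo lcm(99, 13) = 1287: x ≡ 43 (mod 1287).
  Combine with x ≡ 12 (mod 16); new modulus lcm = 20592.
    Write x = 43 + 1287·t and substitute into x ≡ 12 (mod 16): 1287·t ≡ 12 − 43 = -31 (mod 16).
    Reduce coefficients mod 16: 7·t ≡ 1 (mod 16).
    The inverse of 7 mod 16 is 7 (since 7·7 = 49 = 3·16 + 1), so t ≡ 7·1 = 7 ≡ 7 (mod 16).
    Then x = 43 + 1287·7 = 9052, valid modulo lcm(1287, 16) = 20592: x ≡ 9052 (mod 20592).
Verify against each original: 9052 mod 11 = 10, 9052 mod 9 = 7, 9052 mod 13 = 4, 9052 mod 16 = 12.

x ≡ 9052 (mod 20592).


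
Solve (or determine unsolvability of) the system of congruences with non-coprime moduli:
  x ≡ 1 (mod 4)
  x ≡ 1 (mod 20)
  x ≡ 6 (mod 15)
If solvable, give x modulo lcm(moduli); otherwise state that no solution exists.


Moduli 4, 20, 15 are not pairwise coprime, so CRT works modulo lcm(m_i) when all pairwise compatibility conditions hold.
Pairwise compatibility: gcd(m_i, m_j) must divide a_i - a_j for every pair.
Merge one congruence at a time:
  Start: x ≡ 1 (mod 4).
  Combine with x ≡ 1 (mod 20): gcd(4, 20) = 4; 1 - 1 = 0, which IS divisible by 4, so compatible.
    Write x = 1 + 4·t and substitute into x ≡ 1 (mod 20): 4·t ≡ 1 − 1 = 0 (mod 20).
    Divide the congruence (and modulus) by g = 4: 1·t ≡ 0 (mod 5).
    So t ≡ 0 (mod 5).
    Then x = 1 + 4·0 = 1, valid modulo lcm(4, 20) = 20: x ≡ 1 (mod 20).
  Combine with x ≡ 6 (mod 15): gcd(20, 15) = 5; 6 - 1 = 5, which IS divisible by 5, so compatible.
    Write x = 1 + 20·t and substitute into x ≡ 6 (mod 15): 20·t ≡ 6 − 1 = 5 (mod 15).
    Divide the congruence (and modulus) by g = 5: 4·t ≡ 1 (mod 3).
    Reduce coefficients mod 3: 1·t ≡ 1 (mod 3).
    So t ≡ 1 (mod 3).
    Then x = 1 + 20·1 = 21, valid modulo lcm(20, 15) = 60: x ≡ 21 (mod 60).
Verify: 21 mod 4 = 1, 21 mod 20 = 1, 21 mod 15 = 6.

x ≡ 21 (mod 60).


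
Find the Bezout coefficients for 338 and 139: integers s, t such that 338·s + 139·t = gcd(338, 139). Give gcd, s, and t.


Euclidean algorithm on (338, 139) — divide until remainder is 0:
  338 = 2 · 139 + 60
  139 = 2 · 60 + 19
  60 = 3 · 19 + 3
  19 = 6 · 3 + 1
  3 = 3 · 1 + 0
gcd(338, 139) = 1.
Track Bezout coefficients alongside the remainders: start with r₀ = 338 = a·1 + b·0 (s = 1, t = 0) and r₁ = 139 = a·0 + b·1 (s = 0, t = 1); each new remainder r_{k+1} = r_{k-1} − q_k·r_k inherits s_{k+1} = s_{k-1} − q_k·s_k, t_{k+1} = t_{k-1} − q_k·t_k, so r_k = a·s_k + b·t_k at every step:
  q = 2: r = 60, s = 1 − 2·0 = 1, t = 0 − 2·1 = -2  (check: 338·1 + 139·(-2) = 60)
  q = 2: r = 19, s = 0 − 2·1 = -2, t = 1 − 2·(-2) = 5  (check: 338·(-2) + 139·5 = 19)
  q = 3: r = 3, s = 1 − 3·(-2) = 7, t = -2 − 3·5 = -17  (check: 338·7 + 139·(-17) = 3)
  q = 6: r = 1, s = -2 − 6·7 = -44, t = 5 − 6·(-17) = 107  (check: 338·(-44) + 139·107 = 1)
The row with r = 1 (the gcd) gives the Bezout coefficients s = -44, t = 107.
Result: 338 · (-44) + 139 · (107) = 1.

gcd(338, 139) = 1; s = -44, t = 107 (check: 338·(-44) + 139·107 = 1).


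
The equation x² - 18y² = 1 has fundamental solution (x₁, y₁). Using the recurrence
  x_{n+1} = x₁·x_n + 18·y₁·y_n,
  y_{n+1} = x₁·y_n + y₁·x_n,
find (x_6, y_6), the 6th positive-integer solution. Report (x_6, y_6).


Step 1: Find the fundamental solution (x₁, y₁) of x² - 18y² = 1.
  Expand √18 as a continued fraction. a₀ = ⌊√18⌋ = 4; iterate m_{k+1} = d_k·a_k − m_k, d_{k+1} = (18 − m_{k+1}²)/d_k, a_{k+1} = ⌊(a₀ + m_{k+1})/d_{k+1}⌋ (starting m₀ = 0, d₀ = 1), with convergents p_k = a_k·p_{k-1} + p_{k-2}, q_k = a_k·q_{k-1} + q_{k-2} (p₋₁ = 1, q₋₁ = 0):
  k = 0: a₀ = 4; p₀/q₀ = 4/1; p₀² − 18·q₀² = 16 − 18 = -2.
  k = 1: m = 4, d = 2, a = ⌊(4 + 4)/2⌋ = 4; p/q = (4·4 + 1)/(4·1 + 0) = 17/4; p² − 18·q² = 289 − 288 = 1.
  The first convergent with p² − 18·q² = 1 gives the fundamental solution (x₁, y₁) = (17, 4).
Step 2: Apply the recurrence (x_{n+1}, y_{n+1}) = (x₁x_n + 18y₁y_n, x₁y_n + y₁x_n) repeatedly.
  From (x_1, y_1) = (17, 4): x_2 = 17·17 + 18·4·4 = 577; y_2 = 17·4 + 4·17 = 136.
  From (x_2, y_2) = (577, 136): x_3 = 17·577 + 18·4·136 = 19601; y_3 = 17·136 + 4·577 = 4620.
  From (x_3, y_3) = (19601, 4620): x_4 = 17·19601 + 18·4·4620 = 665857; y_4 = 17·4620 + 4·19601 = 156944.
  From (x_4, y_4) = (665857, 156944): x_5 = 17·665857 + 18·4·156944 = 22619537; y_5 = 17·156944 + 4·665857 = 5331476.
  From (x_5, y_5) = (22619537, 5331476): x_6 = 17·22619537 + 18·4·5331476 = 768398401; y_6 = 17·5331476 + 4·22619537 = 181113240.
Step 3: Verify x_6² - 18·y_6² = 590436102659356801 - 590436102659356800 = 1 (should be 1). ✓

(x_1, y_1) = (17, 4); (x_6, y_6) = (768398401, 181113240).


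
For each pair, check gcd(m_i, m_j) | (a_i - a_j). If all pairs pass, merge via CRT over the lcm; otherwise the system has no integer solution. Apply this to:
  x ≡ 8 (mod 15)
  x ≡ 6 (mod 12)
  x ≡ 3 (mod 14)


Moduli 15, 12, 14 are not pairwise coprime, so CRT works modulo lcm(m_i) when all pairwise compatibility conditions hold.
Pairwise compatibility: gcd(m_i, m_j) must divide a_i - a_j for every pair.
Merge one congruence at a time:
  Start: x ≡ 8 (mod 15).
  Combine with x ≡ 6 (mod 12): gcd(15, 12) = 3, and 6 - 8 = -2 is NOT divisible by 3.
    ⇒ system is inconsistent (no integer solution).

No solution (the system is inconsistent).


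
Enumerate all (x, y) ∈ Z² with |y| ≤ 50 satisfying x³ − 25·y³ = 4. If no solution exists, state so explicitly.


The equation is x³ - 25y³ = 4. For fixed y, x³ = 25·y³ + 4, so a solution requires the RHS to be a perfect cube.
Strategy: iterate y from -50 to 50, compute RHS = 25·y³ + 4, and check whether it is a (positive or negative) perfect cube.
Check small values of y:
  y = 0: RHS = 4 is not a perfect cube.
  y = 1: RHS = 29 is not a perfect cube.
  y = -1: RHS = -21 is not a perfect cube.
  y = 2: RHS = 204 is not a perfect cube.
  y = -2: RHS = -196 is not a perfect cube.
  y = 3: RHS = 679 is not a perfect cube.
  y = -3: RHS = -671 is not a perfect cube.
Continuing the search up to |y| = 50 finds no solutions either.
No (x, y) in the scanned range satisfies the equation.

No integer solutions with |y| ≤ 50.


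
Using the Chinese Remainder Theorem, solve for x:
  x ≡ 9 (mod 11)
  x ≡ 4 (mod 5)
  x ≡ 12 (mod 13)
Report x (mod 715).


Moduli 11, 5, 13 are pairwise coprime; by CRT there is a unique solution modulo M = 11 · 5 · 13 = 715.
Solve pairwise, accumulating the modulus:
  Start with x ≡ 9 (mod 11).
  Combine with x ≡ 4 (mod 5): since gcd(11, 5) = 1, we get a unique residue mod 55.
    Write x = 9 + 11·t and substitute into x ≡ 4 (mod 5): 11·t ≡ 4 − 9 = -5 (mod 5).
    Reduce coefficients mod 5: 1·t ≡ 0 (mod 5).
    So t ≡ 0 (mod 5).
    Then x = 9 + 11·0 = 9, valid modulo lcm(11, 5) = 55: x ≡ 9 (mod 55).
  Combine with x ≡ 12 (mod 13): since gcd(55, 13) = 1, we get a unique residue mod 715.
    Write x = 9 + 55·t and substitute into x ≡ 12 (mod 13): 55·t ≡ 12 − 9 = 3 (mod 13).
    Reduce coefficients mod 13: 3·t ≡ 3 (mod 13).
    The inverse of 3 mod 13 is 9 (since 3·9 = 27 = 2·13 + 1), so t ≡ 9·3 = 27 ≡ 1 (mod 13).
    Then x = 9 + 55·1 = 64, valid modulo lcm(55, 13) = 715: x ≡ 64 (mod 715).
Verify: 64 mod 11 = 9 ✓, 64 mod 5 = 4 ✓, 64 mod 13 = 12 ✓.

x ≡ 64 (mod 715).


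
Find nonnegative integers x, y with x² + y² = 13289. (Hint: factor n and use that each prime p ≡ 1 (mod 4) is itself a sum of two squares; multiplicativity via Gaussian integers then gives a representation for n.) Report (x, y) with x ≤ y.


Step 1: Factor n = 13289 = 97 · 137.
Step 2: Check the mod-4 condition on each prime factor: 97 ≡ 1 (mod 4), exponent 1; 137 ≡ 1 (mod 4), exponent 1.
All primes ≡ 3 (mod 4) appear to even exponent (or don't appear), so by the two-squares theorem n IS expressible as a sum of two squares.
Step 3: Build a representation. Here n = 97 · 137 is a product of primes ≡ 1 (mod 4). Each prime p ≡ 1 (mod 4) is itself a sum of two squares; find a² by testing p − a² for a perfect square:
  97: 97 − 1² = 96, 97 − 2² = 93, 97 − 3² = 88, 97 − 4² = 81 = 9² ⇒ 97 = 4² + 9².
  137: 137 − 1² = 136, 137 − 2² = 133, 137 − 3² = 128, 137 − 4² = 121 = 11² ⇒ 137 = 4² + 11².
  Combine using the Brahmagupta–Fibonacci identity (a² + b²)(c² + d²) = (ac − bd)² + (ad + bc)² = (ac + bd)² + (ad − bc)²:
  97 · 137 = 13289: from (4² + 9²)(4² + 11²), take (4·4 − 9·11, 4·11 + 9·4) = (16 − 99, 44 + 36) = (-83, 80); dropping signs (only squares matter) gives (83, 80); check 83² + 80² = 6889 + 6400 = 13289 ✓.
Step 4: Order so x ≤ y and verify: 80² + 83² = 6400 + 6889 = 13289 = n. ✓

n = 13289 = 80² + 83² (one valid representation with x ≤ y).


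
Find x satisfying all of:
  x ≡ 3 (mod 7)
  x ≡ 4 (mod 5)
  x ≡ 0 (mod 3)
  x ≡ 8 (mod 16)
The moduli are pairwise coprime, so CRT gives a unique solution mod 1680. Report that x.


Product of moduli M = 7 · 5 · 3 · 16 = 1680.
Merge one congruence at a time:
  Start: x ≡ 3 (mod 7).
  Combine with x ≡ 4 (mod 5); new modulus lcm = 35.
    Write x = 3 + 7·t and substitute into x ≡ 4 (mod 5): 7·t ≡ 4 − 3 = 1 (mod 5).
    Reduce coefficients mod 5: 2·t ≡ 1 (mod 5).
    The inverse of 2 mod 5 is 3 (since 2·3 = 6 = 1·5 + 1), so t ≡ 3·1 = 3 ≡ 3 (mod 5).
    Then x = 3 + 7·3 = 24, valid modulo lcm(7, 5) = 35: x ≡ 24 (mod 35).
  Combine with x ≡ 0 (mod 3); new modulus lcm = 105.
    Write x = 24 + 35·t and substitute into x ≡ 0 (mod 3): 35·t ≡ 0 − 24 = -24 (mod 3).
    Reduce coefficients mod 3: 2·t ≡ 0 (mod 3).
    The inverse of 2 mod 3 is 2 (since 2·2 = 4 = 1·3 + 1), so t ≡ 2·0 = 0 ≡ 0 (mod 3).
    Then x = 24 + 35·0 = 24, valid modulo lcm(35, 3) = 105: x ≡ 24 (mod 105).
  Combine with x ≡ 8 (mod 16); new modulus lcm = 1680.
    Write x = 24 + 105·t and substitute into x ≡ 8 (mod 16): 105·t ≡ 8 − 24 = -16 (mod 16).
    Reduce coefficients mod 16: 9·t ≡ 0 (mod 16).
    The inverse of 9 mod 16 is 9 (since 9·9 = 81 = 5·16 + 1), so t ≡ 9·0 = 0 ≡ 0 (mod 16).
    Then x = 24 + 105·0 = 24, valid modulo lcm(105, 16) = 1680: x ≡ 24 (mod 1680).
Verify against each original: 24 mod 7 = 3, 24 mod 5 = 4, 24 mod 3 = 0, 24 mod 16 = 8.

x ≡ 24 (mod 1680).


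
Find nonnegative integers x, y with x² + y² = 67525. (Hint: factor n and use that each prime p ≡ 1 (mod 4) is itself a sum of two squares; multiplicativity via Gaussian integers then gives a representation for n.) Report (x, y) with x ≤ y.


Step 1: Factor n = 67525 = 5^2 · 37 · 73.
Step 2: Check the mod-4 condition on each prime factor: 5 ≡ 1 (mod 4), exponent 2; 37 ≡ 1 (mod 4), exponent 1; 73 ≡ 1 (mod 4), exponent 1.
All primes ≡ 3 (mod 4) appear to even exponent (or don't appear), so by the two-squares theorem n IS expressible as a sum of two squares.
Step 3: Build a representation. Group n = k² · m with k = 5 and m = 37 · 73 = 2701 (a product of primes ≡ 1 (mod 4)); a representation of m scales to one of n via (k·x)² + (k·y)² = k²(x² + y²). Each prime p ≡ 1 (mod 4) is itself a sum of two squares; find a² by testing p − a² for a perfect square:
  37: 37 − 1² = 36 = 6² ⇒ 37 = 1² + 6².
  73: 73 − 1² = 72, 73 − 2² = 69, 73 − 3² = 64 = 8² ⇒ 73 = 3² + 8².
  Combine using the Brahmagupta–Fibonacci identity (a² + b²)(c² + d²) = (ac − bd)² + (ad + bc)² = (ac + bd)² + (ad − bc)²:
  37 · 73 = 2701: from (1² + 6²)(3² + 8²), take (1·3 − 6·8, 1·8 + 6·3) = (3 − 48, 8 + 18) = (-45, 26); dropping signs (only squares matter) gives (45, 26); check 45² + 26² = 2025 + 676 = 2701 ✓.
  Scale by k = 5: (5·45, 5·26) = (225, 130).
Step 4: Order so x ≤ y and verify: 130² + 225² = 16900 + 50625 = 67525 = n. ✓

n = 67525 = 130² + 225² (one valid representation with x ≤ y).


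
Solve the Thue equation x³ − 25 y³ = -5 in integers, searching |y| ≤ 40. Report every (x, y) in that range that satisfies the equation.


The equation is x³ - 25y³ = -5. For fixed y, x³ = 25·y³ − 5, so a solution requires the RHS to be a perfect cube.
Strategy: iterate y from -40 to 40, compute RHS = 25·y³ − 5, and check whether it is a (positive or negative) perfect cube.
Check small values of y:
  y = 0: RHS = -5 is not a perfect cube.
  y = 1: RHS = 20 is not a perfect cube.
  y = -1: RHS = -30 is not a perfect cube.
  y = 2: RHS = 195 is not a perfect cube.
  y = -2: RHS = -205 is not a perfect cube.
  y = 3: RHS = 670 is not a perfect cube.
  y = -3: RHS = -680 is not a perfect cube.
Continuing the search up to |y| = 40 finds no solutions either.
No (x, y) in the scanned range satisfies the equation.

No integer solutions with |y| ≤ 40.
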